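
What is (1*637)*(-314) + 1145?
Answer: -198873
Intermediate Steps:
(1*637)*(-314) + 1145 = 637*(-314) + 1145 = -200018 + 1145 = -198873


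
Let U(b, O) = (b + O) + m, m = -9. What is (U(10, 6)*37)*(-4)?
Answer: -1036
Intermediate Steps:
U(b, O) = -9 + O + b (U(b, O) = (b + O) - 9 = (O + b) - 9 = -9 + O + b)
(U(10, 6)*37)*(-4) = ((-9 + 6 + 10)*37)*(-4) = (7*37)*(-4) = 259*(-4) = -1036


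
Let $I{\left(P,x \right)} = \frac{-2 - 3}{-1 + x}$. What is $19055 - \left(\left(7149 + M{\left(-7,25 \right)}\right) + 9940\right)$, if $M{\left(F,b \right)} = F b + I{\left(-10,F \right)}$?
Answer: $\frac{17123}{8} \approx 2140.4$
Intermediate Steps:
$I{\left(P,x \right)} = - \frac{5}{-1 + x}$
$M{\left(F,b \right)} = - \frac{5}{-1 + F} + F b$ ($M{\left(F,b \right)} = F b - \frac{5}{-1 + F} = - \frac{5}{-1 + F} + F b$)
$19055 - \left(\left(7149 + M{\left(-7,25 \right)}\right) + 9940\right) = 19055 - \left(\left(7149 + \frac{-5 - 175 \left(-1 - 7\right)}{-1 - 7}\right) + 9940\right) = 19055 - \left(\left(7149 + \frac{-5 - 175 \left(-8\right)}{-8}\right) + 9940\right) = 19055 - \left(\left(7149 - \frac{-5 + 1400}{8}\right) + 9940\right) = 19055 - \left(\left(7149 - \frac{1395}{8}\right) + 9940\right) = 19055 - \left(\frac{55797}{8} + 9940\right) = 19055 - \frac{135317}{8} = \frac{17123}{8}$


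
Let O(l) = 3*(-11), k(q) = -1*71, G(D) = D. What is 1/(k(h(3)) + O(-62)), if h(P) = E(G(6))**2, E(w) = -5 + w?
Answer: -1/104 ≈ -0.0096154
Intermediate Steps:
h(P) = 1 (h(P) = (-5 + 6)**2 = 1**2 = 1)
k(q) = -71
O(l) = -33
1/(k(h(3)) + O(-62)) = 1/(-71 - 33) = 1/(-104) = -1/104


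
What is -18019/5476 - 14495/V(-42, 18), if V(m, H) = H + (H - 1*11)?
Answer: -431487/740 ≈ -583.09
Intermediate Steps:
V(m, H) = -11 + 2*H (V(m, H) = H + (H - 11) = H + (-11 + H) = -11 + 2*H)
-18019/5476 - 14495/V(-42, 18) = -18019/5476 - 14495/(-11 + 2*18) = -18019*1/5476 - 14495/(-11 + 36) = -487/148 - 14495/25 = -487/148 - 14495*1/25 = -487/148 - 2899/5 = -431487/740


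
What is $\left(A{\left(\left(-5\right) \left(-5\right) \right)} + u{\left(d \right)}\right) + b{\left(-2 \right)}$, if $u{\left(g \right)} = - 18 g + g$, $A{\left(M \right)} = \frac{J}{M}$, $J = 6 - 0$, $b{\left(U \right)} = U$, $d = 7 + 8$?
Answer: $- \frac{6419}{25} \approx -256.76$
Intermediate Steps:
$d = 15$
$J = 6$ ($J = 6 + 0 = 6$)
$A{\left(M \right)} = \frac{6}{M}$
$u{\left(g \right)} = - 17 g$
$\left(A{\left(\left(-5\right) \left(-5\right) \right)} + u{\left(d \right)}\right) + b{\left(-2 \right)} = \left(\frac{6}{\left(-5\right) \left(-5\right)} - 255\right) - 2 = \left(\frac{6}{25} - 255\right) - 2 = - \frac{6369}{25} - 2 = - \frac{6419}{25}$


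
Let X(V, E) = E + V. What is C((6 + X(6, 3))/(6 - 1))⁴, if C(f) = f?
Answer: 81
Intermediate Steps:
C((6 + X(6, 3))/(6 - 1))⁴ = ((6 + (3 + 6))/(6 - 1))⁴ = ((6 + 9)/5)⁴ = (15*(⅕))⁴ = 3⁴ = 81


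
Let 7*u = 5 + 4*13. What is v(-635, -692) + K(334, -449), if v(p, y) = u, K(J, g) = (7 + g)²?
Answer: 1367605/7 ≈ 1.9537e+5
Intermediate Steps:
u = 57/7 (u = (5 + 4*13)/7 = (5 + 52)/7 = (⅐)*57 = 57/7 ≈ 8.1429)
v(p, y) = 57/7
v(-635, -692) + K(334, -449) = 57/7 + (7 - 449)² = 57/7 + (-442)² = 57/7 + 195364 = 1367605/7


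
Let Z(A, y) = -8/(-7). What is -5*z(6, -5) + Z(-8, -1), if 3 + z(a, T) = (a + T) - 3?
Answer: 183/7 ≈ 26.143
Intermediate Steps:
z(a, T) = -6 + T + a (z(a, T) = -3 + ((a + T) - 3) = -3 + ((T + a) - 3) = -3 + (-3 + T + a) = -6 + T + a)
Z(A, y) = 8/7 (Z(A, y) = -8*(-1/7) = 8/7)
-5*z(6, -5) + Z(-8, -1) = -5*(-6 - 5 + 6) + 8/7 = -5*(-5) + 8/7 = 25 + 8/7 = 183/7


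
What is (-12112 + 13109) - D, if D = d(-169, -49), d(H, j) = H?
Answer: 1166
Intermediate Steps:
D = -169
(-12112 + 13109) - D = (-12112 + 13109) - 1*(-169) = 997 + 169 = 1166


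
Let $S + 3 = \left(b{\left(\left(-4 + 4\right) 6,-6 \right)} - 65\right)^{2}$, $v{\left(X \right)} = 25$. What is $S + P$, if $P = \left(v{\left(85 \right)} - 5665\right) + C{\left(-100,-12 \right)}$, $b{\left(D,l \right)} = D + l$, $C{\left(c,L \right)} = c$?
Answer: $-702$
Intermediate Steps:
$S = 5038$ ($S = -3 + \left(\left(\left(-4 + 4\right) 6 - 6\right) - 65\right)^{2} = -3 + \left(\left(0 \cdot 6 - 6\right) - 65\right)^{2} = -3 + \left(\left(0 - 6\right) - 65\right)^{2} = -3 + \left(-6 - 65\right)^{2} = -3 + \left(-71\right)^{2} = -3 + 5041 = 5038$)
$P = -5740$ ($P = \left(25 - 5665\right) - 100 = -5640 - 100 = -5740$)
$S + P = 5038 - 5740 = -702$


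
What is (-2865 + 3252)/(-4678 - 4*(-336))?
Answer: -387/3334 ≈ -0.11608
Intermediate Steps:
(-2865 + 3252)/(-4678 - 4*(-336)) = 387/(-4678 + 1344) = 387/(-3334) = 387*(-1/3334) = -387/3334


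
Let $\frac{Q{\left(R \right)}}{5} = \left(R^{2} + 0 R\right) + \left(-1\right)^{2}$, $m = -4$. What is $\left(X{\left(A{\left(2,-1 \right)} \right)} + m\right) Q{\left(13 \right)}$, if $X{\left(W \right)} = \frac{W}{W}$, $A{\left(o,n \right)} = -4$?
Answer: $-2550$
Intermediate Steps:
$Q{\left(R \right)} = 5 + 5 R^{2}$ ($Q{\left(R \right)} = 5 \left(\left(R^{2} + 0 R\right) + \left(-1\right)^{2}\right) = 5 \left(\left(R^{2} + 0\right) + 1\right) = 5 \left(R^{2} + 1\right) = 5 \left(1 + R^{2}\right) = 5 + 5 R^{2}$)
$X{\left(W \right)} = 1$
$\left(X{\left(A{\left(2,-1 \right)} \right)} + m\right) Q{\left(13 \right)} = \left(1 - 4\right) \left(5 + 5 \cdot 13^{2}\right) = - 3 \left(5 + 5 \cdot 169\right) = - 3 \left(5 + 845\right) = \left(-3\right) 850 = -2550$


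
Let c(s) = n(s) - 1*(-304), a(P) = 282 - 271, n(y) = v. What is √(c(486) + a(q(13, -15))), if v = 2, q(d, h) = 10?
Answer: √317 ≈ 17.805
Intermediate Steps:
n(y) = 2
a(P) = 11
c(s) = 306 (c(s) = 2 - 1*(-304) = 2 + 304 = 306)
√(c(486) + a(q(13, -15))) = √(306 + 11) = √317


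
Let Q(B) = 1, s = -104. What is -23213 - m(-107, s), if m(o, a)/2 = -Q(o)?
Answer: -23211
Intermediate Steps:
m(o, a) = -2 (m(o, a) = 2*(-1*1) = 2*(-1) = -2)
-23213 - m(-107, s) = -23213 - 1*(-2) = -23213 + 2 = -23211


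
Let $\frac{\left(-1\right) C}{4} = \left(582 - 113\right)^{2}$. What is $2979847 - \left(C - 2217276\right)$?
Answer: $6076967$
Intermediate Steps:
$C = -879844$ ($C = - 4 \left(582 - 113\right)^{2} = - 4 \cdot 469^{2} = \left(-4\right) 219961 = -879844$)
$2979847 - \left(C - 2217276\right) = 2979847 - \left(-879844 - 2217276\right) = 2979847 - -3097120 = 2979847 + 3097120 = 6076967$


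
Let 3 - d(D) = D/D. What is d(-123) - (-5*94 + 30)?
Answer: 442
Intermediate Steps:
d(D) = 2 (d(D) = 3 - D/D = 3 - 1*1 = 3 - 1 = 2)
d(-123) - (-5*94 + 30) = 2 - (-5*94 + 30) = 2 - (-470 + 30) = 2 - 1*(-440) = 2 + 440 = 442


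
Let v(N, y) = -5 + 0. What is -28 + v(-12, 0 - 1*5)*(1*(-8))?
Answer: 12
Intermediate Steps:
v(N, y) = -5
-28 + v(-12, 0 - 1*5)*(1*(-8)) = -28 - 5*(-8) = -28 + 40 = 12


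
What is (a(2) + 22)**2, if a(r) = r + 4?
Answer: 784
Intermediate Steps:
a(r) = 4 + r
(a(2) + 22)**2 = ((4 + 2) + 22)**2 = (6 + 22)**2 = 28**2 = 784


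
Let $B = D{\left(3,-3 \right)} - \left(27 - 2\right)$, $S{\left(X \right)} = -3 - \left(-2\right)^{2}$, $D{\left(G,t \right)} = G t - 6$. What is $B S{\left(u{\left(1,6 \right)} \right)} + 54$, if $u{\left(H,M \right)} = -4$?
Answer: $334$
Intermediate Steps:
$D{\left(G,t \right)} = -6 + G t$
$S{\left(X \right)} = -7$ ($S{\left(X \right)} = -3 - 4 = -7$)
$B = -40$ ($B = \left(-6 + 3 \left(-3\right)\right) - \left(27 - 2\right) = \left(-6 - 9\right) - \left(27 - 2\right) = -15 - 25 = -40$)
$B S{\left(u{\left(1,6 \right)} \right)} + 54 = \left(-40\right) \left(-7\right) + 54 = 280 + 54 = 334$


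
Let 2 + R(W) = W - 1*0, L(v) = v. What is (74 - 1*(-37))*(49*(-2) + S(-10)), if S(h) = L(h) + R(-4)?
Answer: -12654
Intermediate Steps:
R(W) = -2 + W (R(W) = -2 + (W - 1*0) = -2 + (W + 0) = -2 + W)
S(h) = -6 + h (S(h) = h + (-2 - 4) = h - 6 = -6 + h)
(74 - 1*(-37))*(49*(-2) + S(-10)) = (74 - 1*(-37))*(49*(-2) + (-6 - 10)) = (74 + 37)*(-98 - 16) = 111*(-114) = -12654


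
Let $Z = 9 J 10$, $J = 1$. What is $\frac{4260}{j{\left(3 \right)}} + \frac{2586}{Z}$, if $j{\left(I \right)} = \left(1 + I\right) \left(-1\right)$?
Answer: $- \frac{15544}{15} \approx -1036.3$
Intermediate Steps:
$j{\left(I \right)} = -1 - I$
$Z = 90$ ($Z = 9 \cdot 1 \cdot 10 = 9 \cdot 10 = 90$)
$\frac{4260}{j{\left(3 \right)}} + \frac{2586}{Z} = \frac{4260}{-1 - 3} + \frac{2586}{90} = \frac{4260}{-1 - 3} + 2586 \cdot \frac{1}{90} = \frac{4260}{-4} + \frac{431}{15} = 4260 \left(- \frac{1}{4}\right) + \frac{431}{15} = -1065 + \frac{431}{15} = - \frac{15544}{15}$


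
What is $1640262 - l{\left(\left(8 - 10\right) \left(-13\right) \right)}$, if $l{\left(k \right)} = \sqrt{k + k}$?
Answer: $1640262 - 2 \sqrt{13} \approx 1.6403 \cdot 10^{6}$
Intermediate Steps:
$l{\left(k \right)} = \sqrt{2} \sqrt{k}$ ($l{\left(k \right)} = \sqrt{2 k} = \sqrt{2} \sqrt{k}$)
$1640262 - l{\left(\left(8 - 10\right) \left(-13\right) \right)} = 1640262 - \sqrt{2} \sqrt{\left(8 - 10\right) \left(-13\right)} = 1640262 - \sqrt{2} \sqrt{\left(-2\right) \left(-13\right)} = 1640262 - \sqrt{2} \sqrt{26} = 1640262 - 2 \sqrt{13}$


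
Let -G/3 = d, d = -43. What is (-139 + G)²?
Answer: 100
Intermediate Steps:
G = 129 (G = -3*(-43) = 129)
(-139 + G)² = (-139 + 129)² = (-10)² = 100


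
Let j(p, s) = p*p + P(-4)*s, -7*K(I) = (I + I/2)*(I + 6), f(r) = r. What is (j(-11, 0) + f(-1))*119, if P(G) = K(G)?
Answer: 14280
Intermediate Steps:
K(I) = -3*I*(6 + I)/14 (K(I) = -(I + I/2)*(I + 6)/7 = -(I + I*(½))*(6 + I)/7 = -(I + I/2)*(6 + I)/7 = -3*I/2*(6 + I)/7 = -3*I*(6 + I)/14)
P(G) = -3*G*(6 + G)/14
j(p, s) = p² + 12*s/7 (j(p, s) = p*p + (-3/14*(-4)*(6 - 4))*s = p² + (-3/14*(-4)*2)*s = p² + 12*s/7)
(j(-11, 0) + f(-1))*119 = (((-11)² + (12/7)*0) - 1)*119 = ((121 + 0) - 1)*119 = (121 - 1)*119 = 120*119 = 14280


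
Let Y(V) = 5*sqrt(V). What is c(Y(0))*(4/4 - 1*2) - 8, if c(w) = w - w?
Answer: -8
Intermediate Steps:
c(w) = 0
c(Y(0))*(4/4 - 1*2) - 8 = 0*(4/4 - 1*2) - 8 = 0*(4*(1/4) - 2) - 8 = 0*(1 - 2) - 8 = 0*(-1) - 8 = 0 - 8 = -8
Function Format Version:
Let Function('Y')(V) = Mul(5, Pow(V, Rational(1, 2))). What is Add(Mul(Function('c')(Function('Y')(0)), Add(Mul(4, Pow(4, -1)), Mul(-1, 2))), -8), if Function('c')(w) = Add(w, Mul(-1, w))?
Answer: -8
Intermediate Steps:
Function('c')(w) = 0
Add(Mul(Function('c')(Function('Y')(0)), Add(Mul(4, Pow(4, -1)), Mul(-1, 2))), -8) = Add(Mul(0, Add(Mul(4, Pow(4, -1)), Mul(-1, 2))), -8) = Add(Mul(0, Add(Mul(4, Rational(1, 4)), -2)), -8) = Add(Mul(0, Add(1, -2)), -8) = Add(Mul(0, -1), -8) = Add(0, -8) = -8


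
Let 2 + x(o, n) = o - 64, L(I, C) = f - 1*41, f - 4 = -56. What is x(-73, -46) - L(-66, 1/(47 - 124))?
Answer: -46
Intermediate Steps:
f = -52 (f = 4 - 56 = -52)
L(I, C) = -93 (L(I, C) = -52 - 1*41 = -52 - 41 = -93)
x(o, n) = -66 + o (x(o, n) = -2 + (o - 64) = -2 + (-64 + o) = -66 + o)
x(-73, -46) - L(-66, 1/(47 - 124)) = (-66 - 73) - 1*(-93) = -139 + 93 = -46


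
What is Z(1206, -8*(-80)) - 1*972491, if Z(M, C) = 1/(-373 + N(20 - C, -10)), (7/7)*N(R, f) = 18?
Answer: -345234306/355 ≈ -9.7249e+5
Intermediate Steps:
N(R, f) = 18
Z(M, C) = -1/355 (Z(M, C) = 1/(-373 + 18) = 1/(-355) = -1/355)
Z(1206, -8*(-80)) - 1*972491 = -1/355 - 1*972491 = -1/355 - 972491 = -345234306/355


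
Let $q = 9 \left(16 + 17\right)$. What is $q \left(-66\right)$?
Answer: $-19602$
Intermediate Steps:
$q = 297$ ($q = 9 \cdot 33 = 297$)
$q \left(-66\right) = 297 \left(-66\right) = -19602$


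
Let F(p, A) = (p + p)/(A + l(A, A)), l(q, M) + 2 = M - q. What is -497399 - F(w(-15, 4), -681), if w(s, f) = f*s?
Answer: -339723637/683 ≈ -4.9740e+5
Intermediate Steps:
l(q, M) = -2 + M - q (l(q, M) = -2 + (M - q) = -2 + M - q)
F(p, A) = 2*p/(-2 + A) (F(p, A) = (p + p)/(A + (-2 + A - A)) = (2*p)/(A - 2) = (2*p)/(-2 + A) = 2*p/(-2 + A))
-497399 - F(w(-15, 4), -681) = -497399 - 2*4*(-15)/(-2 - 681) = -497399 - 2*(-60)/(-683) = -497399 - 2*(-60)*(-1)/683 = -497399 - 1*120/683 = -497399 - 120/683 = -339723637/683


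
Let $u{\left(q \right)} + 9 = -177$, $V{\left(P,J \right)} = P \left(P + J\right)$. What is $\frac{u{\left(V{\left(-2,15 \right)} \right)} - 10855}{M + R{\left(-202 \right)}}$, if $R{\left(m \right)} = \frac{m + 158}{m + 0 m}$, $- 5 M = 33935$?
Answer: $\frac{1115141}{685465} \approx 1.6268$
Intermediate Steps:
$M = -6787$ ($M = \left(- \frac{1}{5}\right) 33935 = -6787$)
$V{\left(P,J \right)} = P \left(J + P\right)$
$u{\left(q \right)} = -186$ ($u{\left(q \right)} = -9 - 177 = -186$)
$R{\left(m \right)} = \frac{158 + m}{m}$ ($R{\left(m \right)} = \frac{158 + m}{m + 0} = \frac{158 + m}{m}$)
$\frac{u{\left(V{\left(-2,15 \right)} \right)} - 10855}{M + R{\left(-202 \right)}} = \frac{-186 - 10855}{-6787 + \frac{158 - 202}{-202}} = - \frac{11041}{-6787 - - \frac{22}{101}} = - \frac{11041}{-6787 + \frac{22}{101}} = - \frac{11041}{- \frac{685465}{101}} = \left(-11041\right) \left(- \frac{101}{685465}\right) = \frac{1115141}{685465}$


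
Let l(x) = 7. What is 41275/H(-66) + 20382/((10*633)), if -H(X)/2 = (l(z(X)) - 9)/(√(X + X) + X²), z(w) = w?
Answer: 47420644522/1055 + 41275*I*√33/2 ≈ 4.4948e+7 + 1.1855e+5*I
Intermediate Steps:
H(X) = 4/(X² + √2*√X) (H(X) = -2*(7 - 9)/(√(X + X) + X²) = -(-4)/(√(2*X) + X²) = -(-4)/(√2*√X + X²) = -(-4)/(X² + √2*√X) = 4/(X² + √2*√X))
41275/H(-66) + 20382/((10*633)) = 41275/((4/((-66)² + √2*√(-66)))) + 20382/((10*633)) = 41275/((4/(4356 + √2*(I*√66)))) + 20382/6330 = 41275/((4/(4356 + 2*I*√33))) + 20382*(1/6330) = 41275*(1089 + I*√33/2) + 3397/1055 = (44948475 + 41275*I*√33/2) + 3397/1055 = 47420644522/1055 + 41275*I*√33/2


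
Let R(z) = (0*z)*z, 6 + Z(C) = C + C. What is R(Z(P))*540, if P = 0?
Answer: 0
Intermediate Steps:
Z(C) = -6 + 2*C (Z(C) = -6 + (C + C) = -6 + 2*C)
R(z) = 0 (R(z) = 0*z = 0)
R(Z(P))*540 = 0*540 = 0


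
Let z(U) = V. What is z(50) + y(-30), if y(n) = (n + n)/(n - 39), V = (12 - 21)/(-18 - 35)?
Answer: 1267/1219 ≈ 1.0394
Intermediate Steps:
V = 9/53 (V = -9/(-53) = -9*(-1/53) = 9/53 ≈ 0.16981)
z(U) = 9/53
y(n) = 2*n/(-39 + n) (y(n) = (2*n)/(-39 + n) = 2*n/(-39 + n))
z(50) + y(-30) = 9/53 + 2*(-30)/(-39 - 30) = 9/53 + 2*(-30)/(-69) = 9/53 + 2*(-30)*(-1/69) = 9/53 + 20/23 = 1267/1219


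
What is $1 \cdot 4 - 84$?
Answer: $-80$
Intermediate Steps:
$1 \cdot 4 - 84 = 4 - 84 = -80$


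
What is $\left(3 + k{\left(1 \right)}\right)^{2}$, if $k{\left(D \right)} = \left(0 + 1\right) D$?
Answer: $16$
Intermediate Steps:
$k{\left(D \right)} = D$ ($k{\left(D \right)} = 1 D = D$)
$\left(3 + k{\left(1 \right)}\right)^{2} = \left(3 + 1\right)^{2} = 4^{2} = 16$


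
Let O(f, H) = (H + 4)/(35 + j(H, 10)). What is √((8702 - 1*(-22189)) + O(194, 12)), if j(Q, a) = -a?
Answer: √772291/5 ≈ 175.76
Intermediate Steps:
O(f, H) = 4/25 + H/25 (O(f, H) = (H + 4)/(35 - 1*10) = (4 + H)/(35 - 10) = (4 + H)/25 = (4 + H)*(1/25) = 4/25 + H/25)
√((8702 - 1*(-22189)) + O(194, 12)) = √((8702 - 1*(-22189)) + (4/25 + (1/25)*12)) = √((8702 + 22189) + (4/25 + 12/25)) = √(30891 + 16/25) = √(772291/25) = √772291/5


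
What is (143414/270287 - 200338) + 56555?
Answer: -38862532307/270287 ≈ -1.4378e+5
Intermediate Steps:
(143414/270287 - 200338) + 56555 = -54148613592/270287 + 56555 = -38862532307/270287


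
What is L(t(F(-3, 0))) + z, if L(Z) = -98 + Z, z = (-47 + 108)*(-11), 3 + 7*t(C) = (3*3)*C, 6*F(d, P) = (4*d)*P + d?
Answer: -10781/14 ≈ -770.07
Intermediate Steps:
F(d, P) = d/6 + 2*P*d/3 (F(d, P) = ((4*d)*P + d)/6 = (4*P*d + d)/6 = (d + 4*P*d)/6 = d/6 + 2*P*d/3)
t(C) = -3/7 + 9*C/7 (t(C) = -3/7 + ((3*3)*C)/7 = -3/7 + (9*C)/7 = -3/7 + 9*C/7)
z = -671 (z = 61*(-11) = -671)
L(t(F(-3, 0))) + z = (-98 + (-3/7 + 9*((⅙)*(-3)*(1 + 4*0))/7)) - 671 = (-98 + (-3/7 + 9*((⅙)*(-3)*(1 + 0))/7)) - 671 = (-98 + (-3/7 + 9*((⅙)*(-3)*1)/7)) - 671 = (-98 + (-3/7 + (9/7)*(-½))) - 671 = (-98 + (-3/7 - 9/14)) - 671 = (-98 - 15/14) - 671 = -1387/14 - 671 = -10781/14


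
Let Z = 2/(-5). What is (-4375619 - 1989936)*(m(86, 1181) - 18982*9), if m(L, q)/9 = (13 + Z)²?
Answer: 5391916627419/5 ≈ 1.0784e+12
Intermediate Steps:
Z = -⅖ (Z = 2*(-⅕) = -⅖ ≈ -0.40000)
m(L, q) = 35721/25 (m(L, q) = 9*(13 - ⅖)² = 9*(63/5)² = 9*(3969/25) = 35721/25)
(-4375619 - 1989936)*(m(86, 1181) - 18982*9) = (-4375619 - 1989936)*(35721/25 - 18982*9) = -6365555*(35721/25 - 170838) = -6365555*(-4235229/25) = 5391916627419/5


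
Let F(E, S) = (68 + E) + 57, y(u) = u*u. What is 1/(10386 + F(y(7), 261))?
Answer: 1/10560 ≈ 9.4697e-5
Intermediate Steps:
y(u) = u²
F(E, S) = 125 + E
1/(10386 + F(y(7), 261)) = 1/(10386 + (125 + 7²)) = 1/(10386 + (125 + 49)) = 1/(10386 + 174) = 1/10560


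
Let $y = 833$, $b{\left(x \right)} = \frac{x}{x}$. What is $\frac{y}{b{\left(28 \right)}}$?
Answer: $833$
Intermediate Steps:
$b{\left(x \right)} = 1$
$\frac{y}{b{\left(28 \right)}} = \frac{833}{1} = 833 \cdot 1 = 833$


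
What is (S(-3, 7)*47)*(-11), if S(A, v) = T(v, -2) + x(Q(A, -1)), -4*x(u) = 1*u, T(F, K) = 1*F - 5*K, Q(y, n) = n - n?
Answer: -8789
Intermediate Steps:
Q(y, n) = 0
T(F, K) = F - 5*K
x(u) = -u/4
S(A, v) = 10 + v (S(A, v) = (v - 5*(-2)) - ¼*0 = (v + 10) + 0 = (10 + v) + 0 = 10 + v)
(S(-3, 7)*47)*(-11) = ((10 + 7)*47)*(-11) = (17*47)*(-11) = 799*(-11) = -8789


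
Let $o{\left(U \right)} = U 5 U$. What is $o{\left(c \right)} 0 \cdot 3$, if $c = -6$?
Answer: $0$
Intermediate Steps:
$o{\left(U \right)} = 5 U^{2}$ ($o{\left(U \right)} = 5 U U = 5 U^{2}$)
$o{\left(c \right)} 0 \cdot 3 = 5 \left(-6\right)^{2} \cdot 0 \cdot 3 = 5 \cdot 36 \cdot 0 = 180 \cdot 0 = 0$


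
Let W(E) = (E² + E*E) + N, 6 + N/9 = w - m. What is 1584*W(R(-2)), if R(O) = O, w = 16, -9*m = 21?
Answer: 188496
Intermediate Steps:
m = -7/3 (m = -⅑*21 = -7/3 ≈ -2.3333)
N = 111 (N = -54 + 9*(16 - 1*(-7/3)) = -54 + 9*(16 + 7/3) = -54 + 9*(55/3) = -54 + 165 = 111)
W(E) = 111 + 2*E² (W(E) = (E² + E*E) + 111 = (E² + E²) + 111 = 2*E² + 111 = 111 + 2*E²)
1584*W(R(-2)) = 1584*(111 + 2*(-2)²) = 1584*(111 + 2*4) = 1584*(111 + 8) = 1584*119 = 188496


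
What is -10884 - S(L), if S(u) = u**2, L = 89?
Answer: -18805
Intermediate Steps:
-10884 - S(L) = -10884 - 1*89**2 = -10884 - 1*7921 = -10884 - 7921 = -18805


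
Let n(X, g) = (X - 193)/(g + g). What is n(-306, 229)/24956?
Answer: -499/11429848 ≈ -4.3658e-5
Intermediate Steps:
n(X, g) = (-193 + X)/(2*g) (n(X, g) = (-193 + X)/((2*g)) = (-193 + X)*(1/(2*g)) = (-193 + X)/(2*g))
n(-306, 229)/24956 = ((½)*(-193 - 306)/229)/24956 = ((½)*(1/229)*(-499))*(1/24956) = -499/458*1/24956 = -499/11429848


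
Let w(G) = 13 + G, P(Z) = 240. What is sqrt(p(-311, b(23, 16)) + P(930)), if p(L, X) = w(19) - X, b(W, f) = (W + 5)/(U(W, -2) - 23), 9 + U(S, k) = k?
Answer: sqrt(78846)/17 ≈ 16.517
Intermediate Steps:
U(S, k) = -9 + k
b(W, f) = -5/34 - W/34 (b(W, f) = (W + 5)/((-9 - 2) - 23) = (5 + W)/(-11 - 23) = (5 + W)/(-34) = (5 + W)*(-1/34) = -5/34 - W/34)
p(L, X) = 32 - X (p(L, X) = (13 + 19) - X = 32 - X)
sqrt(p(-311, b(23, 16)) + P(930)) = sqrt((32 - (-5/34 - 1/34*23)) + 240) = sqrt((32 - (-5/34 - 23/34)) + 240) = sqrt((32 - 1*(-14/17)) + 240) = sqrt((32 + 14/17) + 240) = sqrt(558/17 + 240) = sqrt(4638/17) = sqrt(78846)/17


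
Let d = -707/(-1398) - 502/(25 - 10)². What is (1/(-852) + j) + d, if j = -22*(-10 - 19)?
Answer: 9473284331/14888700 ≈ 636.27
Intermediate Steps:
j = 638 (j = -22*(-29) = 638)
d = -180907/104850 (d = -707*(-1/1398) - 502/(15²) = 707/1398 - 502/225 = -180907/104850 ≈ -1.7254)
(1/(-852) + j) + d = (1/(-852) + 638) - 180907/104850 = (-1/852 + 638) - 180907/104850 = 543575/852 - 180907/104850 = 9473284331/14888700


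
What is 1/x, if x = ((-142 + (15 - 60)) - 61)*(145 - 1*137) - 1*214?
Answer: -1/2198 ≈ -0.00045496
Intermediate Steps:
x = -2198 (x = ((-142 - 45) - 61)*(145 - 137) - 214 = (-187 - 61)*8 - 214 = -248*8 - 214 = -1984 - 214 = -2198)
1/x = 1/(-2198) = -1/2198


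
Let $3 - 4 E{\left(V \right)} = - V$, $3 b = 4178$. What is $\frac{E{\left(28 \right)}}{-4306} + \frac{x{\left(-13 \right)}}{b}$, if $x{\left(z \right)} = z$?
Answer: $- \frac{400627}{35980936} \approx -0.011134$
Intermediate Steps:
$b = \frac{4178}{3}$ ($b = \frac{1}{3} \cdot 4178 = \frac{4178}{3} \approx 1392.7$)
$E{\left(V \right)} = \frac{3}{4} + \frac{V}{4}$ ($E{\left(V \right)} = \frac{3}{4} - \frac{\left(-1\right) V}{4} = \frac{3}{4} + \frac{V}{4}$)
$\frac{E{\left(28 \right)}}{-4306} + \frac{x{\left(-13 \right)}}{b} = \frac{\frac{3}{4} + \frac{1}{4} \cdot 28}{-4306} - \frac{13}{\frac{4178}{3}} = \left(\frac{3}{4} + 7\right) \left(- \frac{1}{4306}\right) - \frac{39}{4178} = \frac{31}{4} \left(- \frac{1}{4306}\right) - \frac{39}{4178} = - \frac{31}{17224} - \frac{39}{4178} = - \frac{400627}{35980936}$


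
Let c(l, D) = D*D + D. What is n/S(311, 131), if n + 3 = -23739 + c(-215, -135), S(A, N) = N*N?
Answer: -5652/17161 ≈ -0.32935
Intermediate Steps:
S(A, N) = N**2
c(l, D) = D + D**2 (c(l, D) = D**2 + D = D + D**2)
n = -5652 (n = -3 + (-23739 - 135*(1 - 135)) = -3 + (-23739 - 135*(-134)) = -3 + (-23739 + 18090) = -3 - 5649 = -5652)
n/S(311, 131) = -5652/(131**2) = -5652/17161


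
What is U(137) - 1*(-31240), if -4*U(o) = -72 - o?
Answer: 125169/4 ≈ 31292.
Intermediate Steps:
U(o) = 18 + o/4 (U(o) = -(-72 - o)/4 = 18 + o/4)
U(137) - 1*(-31240) = (18 + (¼)*137) - 1*(-31240) = (18 + 137/4) + 31240 = 209/4 + 31240 = 125169/4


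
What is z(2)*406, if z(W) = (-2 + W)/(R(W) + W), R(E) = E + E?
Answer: 0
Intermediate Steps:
R(E) = 2*E
z(W) = (-2 + W)/(3*W) (z(W) = (-2 + W)/(2*W + W) = (-2 + W)/((3*W)) = (-2 + W)*(1/(3*W)) = (-2 + W)/(3*W))
z(2)*406 = ((⅓)*(-2 + 2)/2)*406 = ((⅓)*(½)*0)*406 = 0*406 = 0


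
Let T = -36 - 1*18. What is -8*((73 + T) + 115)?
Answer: -1072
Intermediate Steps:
T = -54 (T = -36 - 18 = -54)
-8*((73 + T) + 115) = -8*((73 - 54) + 115) = -8*(19 + 115) = -8*134 = -1072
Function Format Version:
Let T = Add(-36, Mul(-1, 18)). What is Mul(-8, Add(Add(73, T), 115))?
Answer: -1072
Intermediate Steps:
T = -54 (T = Add(-36, -18) = -54)
Mul(-8, Add(Add(73, T), 115)) = Mul(-8, Add(Add(73, -54), 115)) = Mul(-8, Add(19, 115)) = Mul(-8, 134) = -1072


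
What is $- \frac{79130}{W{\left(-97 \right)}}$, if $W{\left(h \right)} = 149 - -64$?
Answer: $- \frac{79130}{213} \approx -371.5$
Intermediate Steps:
$W{\left(h \right)} = 213$ ($W{\left(h \right)} = 149 + 64 = 213$)
$- \frac{79130}{W{\left(-97 \right)}} = - \frac{79130}{213}$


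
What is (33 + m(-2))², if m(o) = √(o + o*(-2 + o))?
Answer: (33 + √6)² ≈ 1256.7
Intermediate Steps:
(33 + m(-2))² = (33 + √(-2*(-1 - 2)))² = (33 + √(-2*(-3)))² = (33 + √6)²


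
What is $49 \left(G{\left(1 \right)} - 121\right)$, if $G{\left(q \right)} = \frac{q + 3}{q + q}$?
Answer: $-5831$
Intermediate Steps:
$G{\left(q \right)} = \frac{3 + q}{2 q}$
$49 \left(G{\left(1 \right)} - 121\right) = 49 \left(\frac{3 + 1}{2 \cdot 1} - 121\right) = 49 \left(\frac{1}{2} \cdot 1 \cdot 4 - 121\right) = 49 \left(2 - 121\right) = 49 \left(-119\right) = -5831$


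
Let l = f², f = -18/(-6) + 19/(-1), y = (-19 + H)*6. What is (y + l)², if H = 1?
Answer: 21904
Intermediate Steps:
y = -108 (y = (-19 + 1)*6 = -18*6 = -108)
f = -16 (f = -18*(-⅙) + 19*(-1) = 3 - 19 = -16)
l = 256 (l = (-16)² = 256)
(y + l)² = (-108 + 256)² = 148² = 21904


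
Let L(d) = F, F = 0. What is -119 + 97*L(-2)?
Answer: -119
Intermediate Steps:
L(d) = 0
-119 + 97*L(-2) = -119 + 97*0 = -119 + 0 = -119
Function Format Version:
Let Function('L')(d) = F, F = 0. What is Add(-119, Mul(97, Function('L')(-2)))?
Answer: -119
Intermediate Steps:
Function('L')(d) = 0
Add(-119, Mul(97, Function('L')(-2))) = Add(-119, Mul(97, 0)) = Add(-119, 0) = -119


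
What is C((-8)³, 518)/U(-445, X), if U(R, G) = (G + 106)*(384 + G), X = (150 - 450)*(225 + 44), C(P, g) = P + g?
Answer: 1/1078831284 ≈ 9.2693e-10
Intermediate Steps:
X = -80700 (X = -300*269 = -80700)
U(R, G) = (106 + G)*(384 + G)
C((-8)³, 518)/U(-445, X) = ((-8)³ + 518)/(40704 + (-80700)² + 490*(-80700)) = (-512 + 518)/(40704 + 6512490000 - 39543000) = 6/6472987704 = 6*(1/6472987704) = 1/1078831284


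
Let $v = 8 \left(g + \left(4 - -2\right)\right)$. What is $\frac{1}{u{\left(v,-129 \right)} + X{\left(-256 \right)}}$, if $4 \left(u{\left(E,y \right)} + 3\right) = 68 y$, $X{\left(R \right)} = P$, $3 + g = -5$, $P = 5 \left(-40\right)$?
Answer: $- \frac{1}{2396} \approx -0.00041736$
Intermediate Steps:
$P = -200$
$g = -8$ ($g = -3 - 5 = -8$)
$X{\left(R \right)} = -200$
$v = -16$ ($v = 8 \left(-8 + \left(4 - -2\right)\right) = 8 \left(-8 + \left(4 + 2\right)\right) = 8 \left(-8 + 6\right) = 8 \left(-2\right) = -16$)
$u{\left(E,y \right)} = -3 + 17 y$ ($u{\left(E,y \right)} = -3 + \frac{68 y}{4} = -3 + 17 y$)
$\frac{1}{u{\left(v,-129 \right)} + X{\left(-256 \right)}} = \frac{1}{\left(-3 + 17 \left(-129\right)\right) - 200} = \frac{1}{\left(-3 - 2193\right) - 200} = \frac{1}{-2196 - 200} = \frac{1}{-2396} = - \frac{1}{2396}$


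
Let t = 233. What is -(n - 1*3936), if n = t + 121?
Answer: 3582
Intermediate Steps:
n = 354 (n = 233 + 121 = 354)
-(n - 1*3936) = -(354 - 1*3936) = -(354 - 3936) = -1*(-3582) = 3582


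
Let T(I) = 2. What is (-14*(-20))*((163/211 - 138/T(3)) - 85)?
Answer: -9052680/211 ≈ -42904.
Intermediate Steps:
(-14*(-20))*((163/211 - 138/T(3)) - 85) = (-14*(-20))*((163/211 - 138/2) - 85) = 280*((163*(1/211) - 138*½) - 85) = 280*((163/211 - 69) - 85) = 280*(-14396/211 - 85) = 280*(-32331/211) = -9052680/211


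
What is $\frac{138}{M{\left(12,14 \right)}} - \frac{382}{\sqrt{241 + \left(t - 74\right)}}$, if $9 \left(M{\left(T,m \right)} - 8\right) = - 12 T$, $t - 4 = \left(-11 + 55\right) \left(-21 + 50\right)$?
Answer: $- \frac{69}{4} - \frac{382 \sqrt{1447}}{1447} \approx -27.292$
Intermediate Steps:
$t = 1280$ ($t = 4 + \left(-11 + 55\right) \left(-21 + 50\right) = 4 + 44 \cdot 29 = 4 + 1276 = 1280$)
$M{\left(T,m \right)} = 8 - \frac{4 T}{3}$ ($M{\left(T,m \right)} = 8 + \frac{\left(-12\right) T}{9} = 8 - \frac{4 T}{3}$)
$\frac{138}{M{\left(12,14 \right)}} - \frac{382}{\sqrt{241 + \left(t - 74\right)}} = \frac{138}{8 - 16} - \frac{382}{\sqrt{241 + \left(1280 - 74\right)}} = \frac{138}{-8} - \frac{382}{\sqrt{241 + 1206}} = 138 \left(- \frac{1}{8}\right) - \frac{382}{\sqrt{1447}} = - \frac{69}{4} - 382 \frac{\sqrt{1447}}{1447} = - \frac{69}{4} - \frac{382 \sqrt{1447}}{1447}$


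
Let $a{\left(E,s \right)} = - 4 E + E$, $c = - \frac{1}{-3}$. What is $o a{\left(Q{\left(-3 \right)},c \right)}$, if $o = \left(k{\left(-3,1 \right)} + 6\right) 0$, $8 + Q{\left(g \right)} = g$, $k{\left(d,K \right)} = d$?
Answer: $0$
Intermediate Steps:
$Q{\left(g \right)} = -8 + g$
$c = \frac{1}{3}$ ($c = \left(-1\right) \left(- \frac{1}{3}\right) = \frac{1}{3} \approx 0.33333$)
$a{\left(E,s \right)} = - 3 E$
$o = 0$ ($o = \left(-3 + 6\right) 0 = 3 \cdot 0 = 0$)
$o a{\left(Q{\left(-3 \right)},c \right)} = 0 \left(- 3 \left(-8 - 3\right)\right) = 0 \left(\left(-3\right) \left(-11\right)\right) = 0 \cdot 33 = 0$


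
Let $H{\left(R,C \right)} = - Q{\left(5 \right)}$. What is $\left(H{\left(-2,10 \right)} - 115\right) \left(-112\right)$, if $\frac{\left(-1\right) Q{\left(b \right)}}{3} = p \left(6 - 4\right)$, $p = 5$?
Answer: $9520$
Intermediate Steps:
$Q{\left(b \right)} = -30$ ($Q{\left(b \right)} = - 3 \cdot 5 \left(6 - 4\right) = - 3 \cdot 5 \cdot 2 = \left(-3\right) 10 = -30$)
$H{\left(R,C \right)} = 30$ ($H{\left(R,C \right)} = \left(-1\right) \left(-30\right) = 30$)
$\left(H{\left(-2,10 \right)} - 115\right) \left(-112\right) = \left(30 - 115\right) \left(-112\right) = \left(-85\right) \left(-112\right) = 9520$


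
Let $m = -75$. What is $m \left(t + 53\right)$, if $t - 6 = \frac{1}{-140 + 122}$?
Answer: $- \frac{26525}{6} \approx -4420.8$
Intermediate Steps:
$t = \frac{107}{18}$ ($t = 6 + \frac{1}{-140 + 122} = 6 + \frac{1}{-18} = 6 - \frac{1}{18} = \frac{107}{18} \approx 5.9444$)
$m \left(t + 53\right) = - 75 \left(\frac{107}{18} + 53\right) = \left(-75\right) \frac{1061}{18} = - \frac{26525}{6}$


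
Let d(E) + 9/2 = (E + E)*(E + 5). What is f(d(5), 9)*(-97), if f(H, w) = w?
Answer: -873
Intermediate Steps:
d(E) = -9/2 + 2*E*(5 + E) (d(E) = -9/2 + (E + E)*(E + 5) = -9/2 + (2*E)*(5 + E) = -9/2 + 2*E*(5 + E))
f(d(5), 9)*(-97) = 9*(-97) = -873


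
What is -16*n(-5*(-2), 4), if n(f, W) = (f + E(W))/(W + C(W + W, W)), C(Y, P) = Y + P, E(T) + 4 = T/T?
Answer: -7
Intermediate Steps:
E(T) = -3 (E(T) = -4 + T/T = -4 + 1 = -3)
C(Y, P) = P + Y
n(f, W) = (-3 + f)/(4*W) (n(f, W) = (f - 3)/(W + (W + (W + W))) = (-3 + f)/(W + (W + 2*W)) = (-3 + f)/(W + 3*W) = (-3 + f)/((4*W)) = (-3 + f)*(1/(4*W)) = (-3 + f)/(4*W))
-16*n(-5*(-2), 4) = -4*(-3 - 5*(-2))/4 = -4*(-3 + 10)/4 = -4*7/4 = -16*7/16 = -7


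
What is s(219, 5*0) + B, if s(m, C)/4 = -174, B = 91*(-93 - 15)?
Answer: -10524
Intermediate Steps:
B = -9828 (B = 91*(-108) = -9828)
s(m, C) = -696 (s(m, C) = 4*(-174) = -696)
s(219, 5*0) + B = -696 - 9828 = -10524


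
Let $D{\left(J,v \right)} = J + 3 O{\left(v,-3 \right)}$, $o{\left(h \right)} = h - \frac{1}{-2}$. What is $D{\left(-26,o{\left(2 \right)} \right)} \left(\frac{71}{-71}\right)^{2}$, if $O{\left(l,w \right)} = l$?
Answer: $- \frac{37}{2} \approx -18.5$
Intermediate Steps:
$o{\left(h \right)} = \frac{1}{2} + h$ ($o{\left(h \right)} = h - - \frac{1}{2} = h + \frac{1}{2} = \frac{1}{2} + h$)
$D{\left(J,v \right)} = J + 3 v$
$D{\left(-26,o{\left(2 \right)} \right)} \left(\frac{71}{-71}\right)^{2} = \left(-26 + 3 \left(\frac{1}{2} + 2\right)\right) \left(\frac{71}{-71}\right)^{2} = \left(-26 + 3 \cdot \frac{5}{2}\right) \left(71 \left(- \frac{1}{71}\right)\right)^{2} = \left(-26 + \frac{15}{2}\right) \left(-1\right)^{2} = \left(- \frac{37}{2}\right) 1 = - \frac{37}{2}$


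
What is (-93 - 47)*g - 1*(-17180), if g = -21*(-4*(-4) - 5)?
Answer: 49520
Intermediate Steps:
g = -231 (g = -21*(16 - 5) = -21*11 = -231)
(-93 - 47)*g - 1*(-17180) = (-93 - 47)*(-231) - 1*(-17180) = -140*(-231) + 17180 = 32340 + 17180 = 49520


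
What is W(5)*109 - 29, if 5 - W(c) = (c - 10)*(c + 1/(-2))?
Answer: 5937/2 ≈ 2968.5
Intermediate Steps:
W(c) = 5 - (-10 + c)*(-½ + c) (W(c) = 5 - (c - 10)*(c + 1/(-2)) = 5 - (-10 + c)*(c - ½) = 5 - (-10 + c)*(-½ + c))
W(5)*109 - 29 = ((½)*5*(21 - 2*5))*109 - 29 = ((½)*5*(21 - 10))*109 - 29 = ((½)*5*11)*109 - 29 = (55/2)*109 - 29 = 5995/2 - 29 = 5937/2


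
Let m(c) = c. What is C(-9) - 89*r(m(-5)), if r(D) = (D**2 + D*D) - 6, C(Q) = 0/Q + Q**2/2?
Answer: -7751/2 ≈ -3875.5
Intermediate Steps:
C(Q) = Q**2/2 (C(Q) = 0 + Q**2*(1/2) = 0 + Q**2/2 = Q**2/2)
r(D) = -6 + 2*D**2 (r(D) = (D**2 + D**2) - 6 = 2*D**2 - 6 = -6 + 2*D**2)
C(-9) - 89*r(m(-5)) = (1/2)*(-9)**2 - 89*(-6 + 2*(-5)**2) = (1/2)*81 - 89*(-6 + 2*25) = 81/2 - 89*(-6 + 50) = 81/2 - 89*44 = 81/2 - 3916 = -7751/2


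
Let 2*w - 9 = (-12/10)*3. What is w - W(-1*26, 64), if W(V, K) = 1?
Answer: 17/10 ≈ 1.7000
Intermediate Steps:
w = 27/10 (w = 9/2 + ((-12/10)*3)/2 = 9/2 + (((⅒)*(-12))*3)/2 = 9/2 + (-6/5*3)/2 = 9/2 + (½)*(-18/5) = 9/2 - 9/5 = 27/10 ≈ 2.7000)
w - W(-1*26, 64) = 27/10 - 1*1 = 27/10 - 1 = 17/10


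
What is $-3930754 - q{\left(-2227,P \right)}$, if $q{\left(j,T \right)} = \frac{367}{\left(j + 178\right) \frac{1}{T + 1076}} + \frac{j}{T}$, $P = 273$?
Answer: $- \frac{732877886492}{186459} \approx -3.9305 \cdot 10^{6}$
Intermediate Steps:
$q{\left(j,T \right)} = \frac{j}{T} + \frac{367 \left(1076 + T\right)}{178 + j}$ ($q{\left(j,T \right)} = \frac{367}{\left(178 + j\right) \frac{1}{1076 + T}} + \frac{j}{T} = \frac{367}{\frac{1}{1076 + T} \left(178 + j\right)} + \frac{j}{T} = 367 \frac{1076 + T}{178 + j} + \frac{j}{T} = \frac{367 \left(1076 + T\right)}{178 + j} + \frac{j}{T} = \frac{j}{T} + \frac{367 \left(1076 + T\right)}{178 + j}$)
$-3930754 - q{\left(-2227,P \right)} = -3930754 - \frac{\left(-2227\right)^{2} + 178 \left(-2227\right) + 367 \cdot 273^{2} + 394892 \cdot 273}{273 \left(178 - 2227\right)} = -3930754 - \frac{4959529 - 396406 + 367 \cdot 74529 + 107805516}{273 \left(-2049\right)} = -3930754 - \frac{1}{273} \left(- \frac{1}{2049}\right) \left(4959529 - 396406 + 27352143 + 107805516\right) = -3930754 - \frac{1}{273} \left(- \frac{1}{2049}\right) 139720782 = -3930754 - - \frac{46573594}{186459} = -3930754 + \frac{46573594}{186459} = - \frac{732877886492}{186459}$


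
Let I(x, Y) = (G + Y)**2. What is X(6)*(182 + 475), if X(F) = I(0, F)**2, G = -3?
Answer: 53217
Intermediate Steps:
I(x, Y) = (-3 + Y)**2
X(F) = (-3 + F)**4 (X(F) = ((-3 + F)**2)**2 = (-3 + F)**4)
X(6)*(182 + 475) = (-3 + 6)**4*(182 + 475) = 3**4*657 = 81*657 = 53217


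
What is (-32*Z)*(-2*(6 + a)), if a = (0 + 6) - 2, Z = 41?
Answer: 26240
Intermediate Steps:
a = 4 (a = 6 - 2 = 4)
(-32*Z)*(-2*(6 + a)) = (-32*41)*(-2*(6 + 4)) = -(-2624)*10 = -1312*(-20) = 26240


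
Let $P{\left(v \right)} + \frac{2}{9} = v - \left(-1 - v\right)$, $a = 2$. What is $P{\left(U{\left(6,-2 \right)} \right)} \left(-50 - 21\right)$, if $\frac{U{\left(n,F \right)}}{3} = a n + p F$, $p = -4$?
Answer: $- \frac{77177}{9} \approx -8575.2$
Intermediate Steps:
$U{\left(n,F \right)} = - 12 F + 6 n$ ($U{\left(n,F \right)} = 3 \left(2 n - 4 F\right) = 3 \left(- 4 F + 2 n\right) = - 12 F + 6 n$)
$P{\left(v \right)} = \frac{7}{9} + 2 v$ ($P{\left(v \right)} = - \frac{2}{9} + \left(v - \left(-1 - v\right)\right) = - \frac{2}{9} + \left(v + \left(1 + v\right)\right) = - \frac{2}{9} + \left(1 + 2 v\right) = \frac{7}{9} + 2 v$)
$P{\left(U{\left(6,-2 \right)} \right)} \left(-50 - 21\right) = \left(\frac{7}{9} + 2 \left(\left(-12\right) \left(-2\right) + 6 \cdot 6\right)\right) \left(-50 - 21\right) = \left(\frac{7}{9} + 2 \left(24 + 36\right)\right) \left(-71\right) = \left(\frac{7}{9} + 2 \cdot 60\right) \left(-71\right) = \left(\frac{7}{9} + 120\right) \left(-71\right) = \frac{1087}{9} \left(-71\right) = - \frac{77177}{9}$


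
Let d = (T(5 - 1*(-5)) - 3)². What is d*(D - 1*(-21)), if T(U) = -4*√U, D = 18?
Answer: 6591 + 936*√10 ≈ 9550.9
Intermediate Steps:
d = (-3 - 4*√10)² (d = (-4*√(5 - 1*(-5)) - 3)² = (-4*√(5 + 5) - 3)² = (-4*√10 - 3)² = (-3 - 4*√10)² ≈ 244.89)
d*(D - 1*(-21)) = (169 + 24*√10)*(18 - 1*(-21)) = (169 + 24*√10)*(18 + 21) = (169 + 24*√10)*39 = 6591 + 936*√10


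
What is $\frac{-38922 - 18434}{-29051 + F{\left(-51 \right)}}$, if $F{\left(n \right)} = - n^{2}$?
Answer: $\frac{14339}{7913} \approx 1.8121$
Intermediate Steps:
$\frac{-38922 - 18434}{-29051 + F{\left(-51 \right)}} = \frac{-38922 - 18434}{-29051 - \left(-51\right)^{2}} = - \frac{57356}{-29051 - 2601} = - \frac{57356}{-31652} = \left(-57356\right) \left(- \frac{1}{31652}\right) = \frac{14339}{7913}$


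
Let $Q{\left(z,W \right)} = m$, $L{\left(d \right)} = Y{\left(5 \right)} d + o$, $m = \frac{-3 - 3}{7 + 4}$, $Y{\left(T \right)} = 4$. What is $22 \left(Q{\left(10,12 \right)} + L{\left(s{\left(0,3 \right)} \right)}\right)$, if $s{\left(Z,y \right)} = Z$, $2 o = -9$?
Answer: $-111$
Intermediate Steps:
$o = - \frac{9}{2}$ ($o = \frac{1}{2} \left(-9\right) = - \frac{9}{2} \approx -4.5$)
$m = - \frac{6}{11} \approx -0.54545$
$L{\left(d \right)} = - \frac{9}{2} + 4 d$ ($L{\left(d \right)} = 4 d - \frac{9}{2} = - \frac{9}{2} + 4 d$)
$Q{\left(z,W \right)} = - \frac{6}{11}$
$22 \left(Q{\left(10,12 \right)} + L{\left(s{\left(0,3 \right)} \right)}\right) = 22 \left(- \frac{6}{11} + \left(- \frac{9}{2} + 4 \cdot 0\right)\right) = 22 \left(- \frac{6}{11} + \left(- \frac{9}{2} + 0\right)\right) = 22 \left(- \frac{6}{11} - \frac{9}{2}\right) = 22 \left(- \frac{111}{22}\right) = -111$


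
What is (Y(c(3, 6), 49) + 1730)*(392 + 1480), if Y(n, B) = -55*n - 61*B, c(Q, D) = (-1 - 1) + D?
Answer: -2768688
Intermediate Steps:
c(Q, D) = -2 + D
Y(n, B) = -61*B - 55*n
(Y(c(3, 6), 49) + 1730)*(392 + 1480) = ((-61*49 - 55*(-2 + 6)) + 1730)*(392 + 1480) = ((-2989 - 55*4) + 1730)*1872 = ((-2989 - 220) + 1730)*1872 = (-3209 + 1730)*1872 = -1479*1872 = -2768688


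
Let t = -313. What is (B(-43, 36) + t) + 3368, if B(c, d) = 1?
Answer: 3056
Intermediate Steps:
(B(-43, 36) + t) + 3368 = (1 - 313) + 3368 = -312 + 3368 = 3056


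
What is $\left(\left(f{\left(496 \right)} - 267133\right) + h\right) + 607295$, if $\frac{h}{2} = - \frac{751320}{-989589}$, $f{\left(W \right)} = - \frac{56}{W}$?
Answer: $\frac{6956853929491}{20451506} \approx 3.4016 \cdot 10^{5}$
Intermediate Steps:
$h = \frac{500880}{329863}$ ($h = 2 \left(- \frac{751320}{-989589}\right) = 2 \left(\left(-751320\right) \left(- \frac{1}{989589}\right)\right) = 2 \cdot \frac{250440}{329863} = \frac{500880}{329863} \approx 1.5184$)
$\left(\left(f{\left(496 \right)} - 267133\right) + h\right) + 607295 = \left(\left(- \frac{56}{496} - 267133\right) + \frac{500880}{329863}\right) + 607295 = \left(\left(\left(-56\right) \frac{1}{496} - 267133\right) + \frac{500880}{329863}\right) + 607295 = \left(\left(- \frac{7}{62} - 267133\right) + \frac{500880}{329863}\right) + 607295 = \left(- \frac{16562253}{62} + \frac{500880}{329863}\right) + 607295 = - \frac{5463243406779}{20451506} + 607295 = \frac{6956853929491}{20451506}$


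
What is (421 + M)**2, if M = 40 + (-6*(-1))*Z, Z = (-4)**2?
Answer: 310249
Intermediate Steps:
Z = 16
M = 136 (M = 40 - 6*(-1)*16 = 40 + 6*16 = 40 + 96 = 136)
(421 + M)**2 = (421 + 136)**2 = 557**2 = 310249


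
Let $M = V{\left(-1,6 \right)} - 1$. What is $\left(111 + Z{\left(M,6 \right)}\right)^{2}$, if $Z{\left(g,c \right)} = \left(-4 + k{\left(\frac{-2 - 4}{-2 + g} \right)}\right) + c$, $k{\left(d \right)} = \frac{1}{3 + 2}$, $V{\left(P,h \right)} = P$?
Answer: $\frac{320356}{25} \approx 12814.0$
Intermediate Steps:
$k{\left(d \right)} = \frac{1}{5}$
$M = -2$ ($M = -1 - 1 = -2$)
$Z{\left(g,c \right)} = - \frac{19}{5} + c$ ($Z{\left(g,c \right)} = \left(-4 + \frac{1}{5}\right) + c = - \frac{19}{5} + c$)
$\left(111 + Z{\left(M,6 \right)}\right)^{2} = \left(111 + \left(- \frac{19}{5} + 6\right)\right)^{2} = \left(111 + \frac{11}{5}\right)^{2} = \left(\frac{566}{5}\right)^{2} = \frac{320356}{25}$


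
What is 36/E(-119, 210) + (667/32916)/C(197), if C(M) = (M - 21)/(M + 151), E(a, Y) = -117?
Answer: -129201/482768 ≈ -0.26763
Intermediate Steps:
C(M) = (-21 + M)/(151 + M)
36/E(-119, 210) + (667/32916)/C(197) = 36/(-117) + (667/32916)/(((-21 + 197)/(151 + 197))) = 36*(-1/117) + (667*(1/32916))/((176/348)) = -4/13 + 667/(32916*(((1/348)*176))) = -4/13 + 667/(32916*(44/87)) = -4/13 + (667/32916)*(87/44) = -4/13 + 19343/482768 = -129201/482768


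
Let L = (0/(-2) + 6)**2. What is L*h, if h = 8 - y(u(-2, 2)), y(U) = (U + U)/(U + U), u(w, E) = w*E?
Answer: 252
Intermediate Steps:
L = 36 (L = (0*(-1/2) + 6)**2 = (0 + 6)**2 = 6**2 = 36)
u(w, E) = E*w
y(U) = 1 (y(U) = (2*U)/((2*U)) = (2*U)*(1/(2*U)) = 1)
h = 7 (h = 8 - 1*1 = 8 - 1 = 7)
L*h = 36*7 = 252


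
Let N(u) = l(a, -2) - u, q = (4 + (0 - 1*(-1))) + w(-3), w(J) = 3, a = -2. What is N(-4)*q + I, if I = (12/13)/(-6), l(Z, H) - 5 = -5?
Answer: 414/13 ≈ 31.846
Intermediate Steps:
l(Z, H) = 0 (l(Z, H) = 5 - 5 = 0)
q = 8 (q = (4 + (0 - 1*(-1))) + 3 = (4 + (0 + 1)) + 3 = (4 + 1) + 3 = 5 + 3 = 8)
I = -2/13 (I = (12*(1/13))*(-⅙) = (12/13)*(-⅙) = -2/13 ≈ -0.15385)
N(u) = -u (N(u) = 0 - u = -u)
N(-4)*q + I = -1*(-4)*8 - 2/13 = 4*8 - 2/13 = 32 - 2/13 = 414/13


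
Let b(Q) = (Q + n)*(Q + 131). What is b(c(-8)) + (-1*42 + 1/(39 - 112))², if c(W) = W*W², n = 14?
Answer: 1020520291/5329 ≈ 1.9150e+5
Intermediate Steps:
c(W) = W³
b(Q) = (14 + Q)*(131 + Q) (b(Q) = (Q + 14)*(Q + 131) = (14 + Q)*(131 + Q))
b(c(-8)) + (-1*42 + 1/(39 - 112))² = (1834 + ((-8)³)² + 145*(-8)³) + (-1*42 + 1/(39 - 112))² = (1834 + (-512)² + 145*(-512)) + (-42 + 1/(-73))² = (1834 + 262144 - 74240) + (-42 - 1/73)² = 189738 + (-3067/73)² = 189738 + 9406489/5329 = 1020520291/5329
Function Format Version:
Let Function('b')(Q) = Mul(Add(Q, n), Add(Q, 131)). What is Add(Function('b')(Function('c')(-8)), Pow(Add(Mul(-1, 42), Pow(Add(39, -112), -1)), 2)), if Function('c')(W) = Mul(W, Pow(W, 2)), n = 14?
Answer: Rational(1020520291, 5329) ≈ 1.9150e+5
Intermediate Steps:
Function('c')(W) = Pow(W, 3)
Function('b')(Q) = Mul(Add(14, Q), Add(131, Q)) (Function('b')(Q) = Mul(Add(Q, 14), Add(Q, 131)) = Mul(Add(14, Q), Add(131, Q)))
Add(Function('b')(Function('c')(-8)), Pow(Add(Mul(-1, 42), Pow(Add(39, -112), -1)), 2)) = Add(Add(1834, Pow(Pow(-8, 3), 2), Mul(145, Pow(-8, 3))), Pow(Add(Mul(-1, 42), Pow(Add(39, -112), -1)), 2)) = Add(Add(1834, Pow(-512, 2), Mul(145, -512)), Pow(Add(-42, Pow(-73, -1)), 2)) = Add(Add(1834, 262144, -74240), Pow(Add(-42, Rational(-1, 73)), 2)) = Add(189738, Pow(Rational(-3067, 73), 2)) = Add(189738, Rational(9406489, 5329)) = Rational(1020520291, 5329)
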